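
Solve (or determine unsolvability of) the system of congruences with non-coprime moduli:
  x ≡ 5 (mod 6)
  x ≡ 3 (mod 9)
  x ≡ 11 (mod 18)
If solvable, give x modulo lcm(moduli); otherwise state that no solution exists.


Moduli 6, 9, 18 are not pairwise coprime, so CRT works modulo lcm(m_i) when all pairwise compatibility conditions hold.
Pairwise compatibility: gcd(m_i, m_j) must divide a_i - a_j for every pair.
Merge one congruence at a time:
  Start: x ≡ 5 (mod 6).
  Combine with x ≡ 3 (mod 9): gcd(6, 9) = 3, and 3 - 5 = -2 is NOT divisible by 3.
    ⇒ system is inconsistent (no integer solution).

No solution (the system is inconsistent).


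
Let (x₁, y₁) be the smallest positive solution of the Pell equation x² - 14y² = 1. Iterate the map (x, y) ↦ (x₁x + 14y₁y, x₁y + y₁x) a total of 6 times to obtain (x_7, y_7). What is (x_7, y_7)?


Step 1: Find the fundamental solution (x₁, y₁) of x² - 14y² = 1.
  Expand √14 as a continued fraction. a₀ = ⌊√14⌋ = 3; iterate m_{k+1} = d_k·a_k − m_k, d_{k+1} = (14 − m_{k+1}²)/d_k, a_{k+1} = ⌊(a₀ + m_{k+1})/d_{k+1}⌋ (starting m₀ = 0, d₀ = 1), with convergents p_k = a_k·p_{k-1} + p_{k-2}, q_k = a_k·q_{k-1} + q_{k-2} (p₋₁ = 1, q₋₁ = 0):
  k = 0: a₀ = 3; p₀/q₀ = 3/1; p₀² − 14·q₀² = 9 − 14 = -5.
  k = 1: m = 3, d = 5, a = ⌊(3 + 3)/5⌋ = 1; p/q = (1·3 + 1)/(1·1 + 0) = 4/1; p² − 14·q² = 16 − 14 = 2.
  k = 2: m = 2, d = 2, a = ⌊(3 + 2)/2⌋ = 2; p/q = (2·4 + 3)/(2·1 + 1) = 11/3; p² − 14·q² = 121 − 126 = -5.
  k = 3: m = 2, d = 5, a = ⌊(3 + 2)/5⌋ = 1; p/q = (1·11 + 4)/(1·3 + 1) = 15/4; p² − 14·q² = 225 − 224 = 1.
  The first convergent with p² − 14·q² = 1 gives the fundamental solution (x₁, y₁) = (15, 4).
Step 2: Apply the recurrence (x_{n+1}, y_{n+1}) = (x₁x_n + 14y₁y_n, x₁y_n + y₁x_n) repeatedly.
  From (x_1, y_1) = (15, 4): x_2 = 15·15 + 14·4·4 = 449; y_2 = 15·4 + 4·15 = 120.
  From (x_2, y_2) = (449, 120): x_3 = 15·449 + 14·4·120 = 13455; y_3 = 15·120 + 4·449 = 3596.
  From (x_3, y_3) = (13455, 3596): x_4 = 15·13455 + 14·4·3596 = 403201; y_4 = 15·3596 + 4·13455 = 107760.
  From (x_4, y_4) = (403201, 107760): x_5 = 15·403201 + 14·4·107760 = 12082575; y_5 = 15·107760 + 4·403201 = 3229204.
  From (x_5, y_5) = (12082575, 3229204): x_6 = 15·12082575 + 14·4·3229204 = 362074049; y_6 = 15·3229204 + 4·12082575 = 96768360.
  From (x_6, y_6) = (362074049, 96768360): x_7 = 15·362074049 + 14·4·96768360 = 10850138895; y_7 = 15·96768360 + 4·362074049 = 2899821596.
Step 3: Verify x_7² - 14·y_7² = 117725514040791821025 - 117725514040791821024 = 1 (should be 1). ✓

(x_1, y_1) = (15, 4); (x_7, y_7) = (10850138895, 2899821596).


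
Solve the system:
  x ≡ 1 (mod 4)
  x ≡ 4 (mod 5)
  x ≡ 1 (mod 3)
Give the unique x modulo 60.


Moduli 4, 5, 3 are pairwise coprime; by CRT there is a unique solution modulo M = 4 · 5 · 3 = 60.
Solve pairwise, accumulating the modulus:
  Start with x ≡ 1 (mod 4).
  Combine with x ≡ 4 (mod 5): since gcd(4, 5) = 1, we get a unique residue mod 20.
    Write x = 1 + 4·t and substitute into x ≡ 4 (mod 5): 4·t ≡ 4 − 1 = 3 (mod 5).
    The inverse of 4 mod 5 is 4 (since 4·4 = 16 = 3·5 + 1), so t ≡ 4·3 = 12 ≡ 2 (mod 5).
    Then x = 1 + 4·2 = 9, valid modulo lcm(4, 5) = 20: x ≡ 9 (mod 20).
  Combine with x ≡ 1 (mod 3): since gcd(20, 3) = 1, we get a unique residue mod 60.
    Write x = 9 + 20·t and substitute into x ≡ 1 (mod 3): 20·t ≡ 1 − 9 = -8 (mod 3).
    Reduce coefficients mod 3: 2·t ≡ 1 (mod 3).
    The inverse of 2 mod 3 is 2 (since 2·2 = 4 = 1·3 + 1), so t ≡ 2·1 = 2 ≡ 2 (mod 3).
    Then x = 9 + 20·2 = 49, valid modulo lcm(20, 3) = 60: x ≡ 49 (mod 60).
Verify: 49 mod 4 = 1 ✓, 49 mod 5 = 4 ✓, 49 mod 3 = 1 ✓.

x ≡ 49 (mod 60).


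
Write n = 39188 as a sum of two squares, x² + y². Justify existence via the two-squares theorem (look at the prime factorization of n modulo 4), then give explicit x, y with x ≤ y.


Step 1: Factor n = 39188 = 2^2 · 97 · 101.
Step 2: Check the mod-4 condition on each prime factor: 2 = 2 (special); 97 ≡ 1 (mod 4), exponent 1; 101 ≡ 1 (mod 4), exponent 1.
All primes ≡ 3 (mod 4) appear to even exponent (or don't appear), so by the two-squares theorem n IS expressible as a sum of two squares.
Step 3: Build a representation. Group n = k² · m with k = 2 and m = 97 · 101 = 9797 (a product of primes ≡ 1 (mod 4)); a representation of m scales to one of n via (k·x)² + (k·y)² = k²(x² + y²). Each prime p ≡ 1 (mod 4) is itself a sum of two squares; find a² by testing p − a² for a perfect square:
  97: 97 − 1² = 96, 97 − 2² = 93, 97 − 3² = 88, 97 − 4² = 81 = 9² ⇒ 97 = 4² + 9².
  101: 101 − 1² = 100 = 10² ⇒ 101 = 1² + 10².
  Combine using the Brahmagupta–Fibonacci identity (a² + b²)(c² + d²) = (ac − bd)² + (ad + bc)² = (ac + bd)² + (ad − bc)²:
  97 · 101 = 9797: from (4² + 9²)(1² + 10²), take (4·1 − 9·10, 4·10 + 9·1) = (4 − 90, 40 + 9) = (-86, 49); dropping signs (only squares matter) gives (86, 49); check 86² + 49² = 7396 + 2401 = 9797 ✓.
  Scale by k = 2: (2·86, 2·49) = (172, 98).
Step 4: Order so x ≤ y and verify: 98² + 172² = 9604 + 29584 = 39188 = n. ✓

n = 39188 = 98² + 172² (one valid representation with x ≤ y).


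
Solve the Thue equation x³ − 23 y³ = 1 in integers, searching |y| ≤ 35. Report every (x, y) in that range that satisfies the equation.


The equation is x³ - 23y³ = 1. For fixed y, x³ = 23·y³ + 1, so a solution requires the RHS to be a perfect cube.
Strategy: iterate y from -35 to 35, compute RHS = 23·y³ + 1, and check whether it is a (positive or negative) perfect cube.
Check small values of y:
  y = 0: RHS = 1 = (1)³ ⇒ x = 1 works.
  y = 1: RHS = 24 is not a perfect cube.
  y = -1: RHS = -22 is not a perfect cube.
  y = 2: RHS = 185 is not a perfect cube.
  y = -2: RHS = -183 is not a perfect cube.
  y = 3: RHS = 622 is not a perfect cube.
  y = -3: RHS = -620 is not a perfect cube.
Continuing the search up to |y| = 35 finds no further solutions beyond those listed.
Collected solutions: (1, 0).

Solutions (with |y| ≤ 35): (1, 0).


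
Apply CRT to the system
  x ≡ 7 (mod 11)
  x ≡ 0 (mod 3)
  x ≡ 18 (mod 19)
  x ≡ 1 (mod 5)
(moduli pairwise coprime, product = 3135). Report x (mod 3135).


Product of moduli M = 11 · 3 · 19 · 5 = 3135.
Merge one congruence at a time:
  Start: x ≡ 7 (mod 11).
  Combine with x ≡ 0 (mod 3); new modulus lcm = 33.
    Write x = 7 + 11·t and substitute into x ≡ 0 (mod 3): 11·t ≡ 0 − 7 = -7 (mod 3).
    Reduce coefficients mod 3: 2·t ≡ 2 (mod 3).
    The inverse of 2 mod 3 is 2 (since 2·2 = 4 = 1·3 + 1), so t ≡ 2·2 = 4 ≡ 1 (mod 3).
    Then x = 7 + 11·1 = 18, valid modulo lcm(11, 3) = 33: x ≡ 18 (mod 33).
  Combine with x ≡ 18 (mod 19); new modulus lcm = 627.
    Write x = 18 + 33·t and substitute into x ≡ 18 (mod 19): 33·t ≡ 18 − 18 = 0 (mod 19).
    Reduce coefficients mod 19: 14·t ≡ 0 (mod 19).
    The inverse of 14 mod 19 is 15 (since 14·15 = 210 = 11·19 + 1), so t ≡ 15·0 = 0 ≡ 0 (mod 19).
    Then x = 18 + 33·0 = 18, valid modulo lcm(33, 19) = 627: x ≡ 18 (mod 627).
  Combine with x ≡ 1 (mod 5); new modulus lcm = 3135.
    Write x = 18 + 627·t and substitute into x ≡ 1 (mod 5): 627·t ≡ 1 − 18 = -17 (mod 5).
    Reduce coefficients mod 5: 2·t ≡ 3 (mod 5).
    The inverse of 2 mod 5 is 3 (since 2·3 = 6 = 1·5 + 1), so t ≡ 3·3 = 9 ≡ 4 (mod 5).
    Then x = 18 + 627·4 = 2526, valid modulo lcm(627, 5) = 3135: x ≡ 2526 (mod 3135).
Verify against each original: 2526 mod 11 = 7, 2526 mod 3 = 0, 2526 mod 19 = 18, 2526 mod 5 = 1.

x ≡ 2526 (mod 3135).


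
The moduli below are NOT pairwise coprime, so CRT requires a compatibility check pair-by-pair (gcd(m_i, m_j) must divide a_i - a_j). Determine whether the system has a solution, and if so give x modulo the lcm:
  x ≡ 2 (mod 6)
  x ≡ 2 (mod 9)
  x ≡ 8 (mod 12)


Moduli 6, 9, 12 are not pairwise coprime, so CRT works modulo lcm(m_i) when all pairwise compatibility conditions hold.
Pairwise compatibility: gcd(m_i, m_j) must divide a_i - a_j for every pair.
Merge one congruence at a time:
  Start: x ≡ 2 (mod 6).
  Combine with x ≡ 2 (mod 9): gcd(6, 9) = 3; 2 - 2 = 0, which IS divisible by 3, so compatible.
    Write x = 2 + 6·t and substitute into x ≡ 2 (mod 9): 6·t ≡ 2 − 2 = 0 (mod 9).
    Divide the congruence (and modulus) by g = 3: 2·t ≡ 0 (mod 3).
    The inverse of 2 mod 3 is 2 (since 2·2 = 4 = 1·3 + 1), so t ≡ 2·0 = 0 ≡ 0 (mod 3).
    Then x = 2 + 6·0 = 2, valid modulo lcm(6, 9) = 18: x ≡ 2 (mod 18).
  Combine with x ≡ 8 (mod 12): gcd(18, 12) = 6; 8 - 2 = 6, which IS divisible by 6, so compatible.
    Write x = 2 + 18·t and substitute into x ≡ 8 (mod 12): 18·t ≡ 8 − 2 = 6 (mod 12).
    Divide the congruence (and modulus) by g = 6: 3·t ≡ 1 (mod 2).
    Reduce coefficients mod 2: 1·t ≡ 1 (mod 2).
    So t ≡ 1 (mod 2).
    Then x = 2 + 18·1 = 20, valid modulo lcm(18, 12) = 36: x ≡ 20 (mod 36).
Verify: 20 mod 6 = 2, 20 mod 9 = 2, 20 mod 12 = 8.

x ≡ 20 (mod 36).


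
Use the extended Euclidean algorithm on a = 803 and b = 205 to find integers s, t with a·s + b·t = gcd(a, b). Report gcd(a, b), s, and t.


Euclidean algorithm on (803, 205) — divide until remainder is 0:
  803 = 3 · 205 + 188
  205 = 1 · 188 + 17
  188 = 11 · 17 + 1
  17 = 17 · 1 + 0
gcd(803, 205) = 1.
Track Bezout coefficients alongside the remainders: start with r₀ = 803 = a·1 + b·0 (s = 1, t = 0) and r₁ = 205 = a·0 + b·1 (s = 0, t = 1); each new remainder r_{k+1} = r_{k-1} − q_k·r_k inherits s_{k+1} = s_{k-1} − q_k·s_k, t_{k+1} = t_{k-1} − q_k·t_k, so r_k = a·s_k + b·t_k at every step:
  q = 3: r = 188, s = 1 − 3·0 = 1, t = 0 − 3·1 = -3  (check: 803·1 + 205·(-3) = 188)
  q = 1: r = 17, s = 0 − 1·1 = -1, t = 1 − 1·(-3) = 4  (check: 803·(-1) + 205·4 = 17)
  q = 11: r = 1, s = 1 − 11·(-1) = 12, t = -3 − 11·4 = -47  (check: 803·12 + 205·(-47) = 1)
The row with r = 1 (the gcd) gives the Bezout coefficients s = 12, t = -47.
Result: 803 · (12) + 205 · (-47) = 1.

gcd(803, 205) = 1; s = 12, t = -47 (check: 803·12 + 205·(-47) = 1).


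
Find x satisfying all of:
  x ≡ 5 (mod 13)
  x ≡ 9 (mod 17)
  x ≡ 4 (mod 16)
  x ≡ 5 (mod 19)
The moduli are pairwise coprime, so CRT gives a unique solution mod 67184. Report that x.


Product of moduli M = 13 · 17 · 16 · 19 = 67184.
Merge one congruence at a time:
  Start: x ≡ 5 (mod 13).
  Combine with x ≡ 9 (mod 17); new modulus lcm = 221.
    Write x = 5 + 13·t and substitute into x ≡ 9 (mod 17): 13·t ≡ 9 − 5 = 4 (mod 17).
    The inverse of 13 mod 17 is 4 (since 13·4 = 52 = 3·17 + 1), so t ≡ 4·4 = 16 ≡ 16 (mod 17).
    Then x = 5 + 13·16 = 213, valid modulo lcm(13, 17) = 221: x ≡ 213 (mod 221).
  Combine with x ≡ 4 (mod 16); new modulus lcm = 3536.
    Write x = 213 + 221·t and substitute into x ≡ 4 (mod 16): 221·t ≡ 4 − 213 = -209 (mod 16).
    Reduce coefficients mod 16: 13·t ≡ 15 (mod 16).
    The inverse of 13 mod 16 is 5 (since 13·5 = 65 = 4·16 + 1), so t ≡ 5·15 = 75 ≡ 11 (mod 16).
    Then x = 213 + 221·11 = 2644, valid modulo lcm(221, 16) = 3536: x ≡ 2644 (mod 3536).
  Combine with x ≡ 5 (mod 19); new modulus lcm = 67184.
    Write x = 2644 + 3536·t and substitute into x ≡ 5 (mod 19): 3536·t ≡ 5 − 2644 = -2639 (mod 19).
    Reduce coefficients mod 19: 2·t ≡ 2 (mod 19).
    The inverse of 2 mod 19 is 10 (since 2·10 = 20 = 1·19 + 1), so t ≡ 10·2 = 20 ≡ 1 (mod 19).
    Then x = 2644 + 3536·1 = 6180, valid modulo lcm(3536, 19) = 67184: x ≡ 6180 (mod 67184).
Verify against each original: 6180 mod 13 = 5, 6180 mod 17 = 9, 6180 mod 16 = 4, 6180 mod 19 = 5.

x ≡ 6180 (mod 67184).


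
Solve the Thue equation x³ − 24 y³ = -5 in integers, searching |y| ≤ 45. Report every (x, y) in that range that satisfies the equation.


The equation is x³ - 24y³ = -5. For fixed y, x³ = 24·y³ − 5, so a solution requires the RHS to be a perfect cube.
Strategy: iterate y from -45 to 45, compute RHS = 24·y³ − 5, and check whether it is a (positive or negative) perfect cube.
Check small values of y:
  y = 0: RHS = -5 is not a perfect cube.
  y = 1: RHS = 19 is not a perfect cube.
  y = -1: RHS = -29 is not a perfect cube.
  y = 2: RHS = 187 is not a perfect cube.
  y = -2: RHS = -197 is not a perfect cube.
  y = 3: RHS = 643 is not a perfect cube.
  y = -3: RHS = -653 is not a perfect cube.
Continuing the search up to |y| = 45 finds no solutions either.
No (x, y) in the scanned range satisfies the equation.

No integer solutions with |y| ≤ 45.


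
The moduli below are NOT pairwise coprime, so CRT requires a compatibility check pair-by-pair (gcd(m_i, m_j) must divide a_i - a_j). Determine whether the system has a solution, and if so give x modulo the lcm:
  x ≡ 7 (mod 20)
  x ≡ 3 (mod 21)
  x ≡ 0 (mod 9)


Moduli 20, 21, 9 are not pairwise coprime, so CRT works modulo lcm(m_i) when all pairwise compatibility conditions hold.
Pairwise compatibility: gcd(m_i, m_j) must divide a_i - a_j for every pair.
Merge one congruence at a time:
  Start: x ≡ 7 (mod 20).
  Combine with x ≡ 3 (mod 21): gcd(20, 21) = 1; 3 - 7 = -4, which IS divisible by 1, so compatible.
    Write x = 7 + 20·t and substitute into x ≡ 3 (mod 21): 20·t ≡ 3 − 7 = -4 (mod 21).
    Reduce coefficients mod 21: 20·t ≡ 17 (mod 21).
    The inverse of 20 mod 21 is 20 (since 20·20 = 400 = 19·21 + 1), so t ≡ 20·17 = 340 ≡ 4 (mod 21).
    Then x = 7 + 20·4 = 87, valid modulo lcm(20, 21) = 420: x ≡ 87 (mod 420).
  Combine with x ≡ 0 (mod 9): gcd(420, 9) = 3; 0 - 87 = -87, which IS divisible by 3, so compatible.
    Write x = 87 + 420·t and substitute into x ≡ 0 (mod 9): 420·t ≡ 0 − 87 = -87 (mod 9).
    Divide the congruence (and modulus) by g = 3: 140·t ≡ -29 (mod 3).
    Reduce coefficients mod 3: 2·t ≡ 1 (mod 3).
    The inverse of 2 mod 3 is 2 (since 2·2 = 4 = 1·3 + 1), so t ≡ 2·1 = 2 ≡ 2 (mod 3).
    Then x = 87 + 420·2 = 927, valid modulo lcm(420, 9) = 1260: x ≡ 927 (mod 1260).
Verify: 927 mod 20 = 7, 927 mod 21 = 3, 927 mod 9 = 0.

x ≡ 927 (mod 1260).


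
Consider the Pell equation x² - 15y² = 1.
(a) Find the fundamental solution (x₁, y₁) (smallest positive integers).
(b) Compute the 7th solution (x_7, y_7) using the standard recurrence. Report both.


Step 1: Find the fundamental solution (x₁, y₁) of x² - 15y² = 1.
  Expand √15 as a continued fraction. a₀ = ⌊√15⌋ = 3; iterate m_{k+1} = d_k·a_k − m_k, d_{k+1} = (15 − m_{k+1}²)/d_k, a_{k+1} = ⌊(a₀ + m_{k+1})/d_{k+1}⌋ (starting m₀ = 0, d₀ = 1), with convergents p_k = a_k·p_{k-1} + p_{k-2}, q_k = a_k·q_{k-1} + q_{k-2} (p₋₁ = 1, q₋₁ = 0):
  k = 0: a₀ = 3; p₀/q₀ = 3/1; p₀² − 15·q₀² = 9 − 15 = -6.
  k = 1: m = 3, d = 6, a = ⌊(3 + 3)/6⌋ = 1; p/q = (1·3 + 1)/(1·1 + 0) = 4/1; p² − 15·q² = 16 − 15 = 1.
  The first convergent with p² − 15·q² = 1 gives the fundamental solution (x₁, y₁) = (4, 1).
Step 2: Apply the recurrence (x_{n+1}, y_{n+1}) = (x₁x_n + 15y₁y_n, x₁y_n + y₁x_n) repeatedly.
  From (x_1, y_1) = (4, 1): x_2 = 4·4 + 15·1·1 = 31; y_2 = 4·1 + 1·4 = 8.
  From (x_2, y_2) = (31, 8): x_3 = 4·31 + 15·1·8 = 244; y_3 = 4·8 + 1·31 = 63.
  From (x_3, y_3) = (244, 63): x_4 = 4·244 + 15·1·63 = 1921; y_4 = 4·63 + 1·244 = 496.
  From (x_4, y_4) = (1921, 496): x_5 = 4·1921 + 15·1·496 = 15124; y_5 = 4·496 + 1·1921 = 3905.
  From (x_5, y_5) = (15124, 3905): x_6 = 4·15124 + 15·1·3905 = 119071; y_6 = 4·3905 + 1·15124 = 30744.
  From (x_6, y_6) = (119071, 30744): x_7 = 4·119071 + 15·1·30744 = 937444; y_7 = 4·30744 + 1·119071 = 242047.
Step 3: Verify x_7² - 15·y_7² = 878801253136 - 878801253135 = 1 (should be 1). ✓

(x_1, y_1) = (4, 1); (x_7, y_7) = (937444, 242047).


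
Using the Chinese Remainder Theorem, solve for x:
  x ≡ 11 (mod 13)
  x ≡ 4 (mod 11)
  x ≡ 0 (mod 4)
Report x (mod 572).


Moduli 13, 11, 4 are pairwise coprime; by CRT there is a unique solution modulo M = 13 · 11 · 4 = 572.
Solve pairwise, accumulating the modulus:
  Start with x ≡ 11 (mod 13).
  Combine with x ≡ 4 (mod 11): since gcd(13, 11) = 1, we get a unique residue mod 143.
    Write x = 11 + 13·t and substitute into x ≡ 4 (mod 11): 13·t ≡ 4 − 11 = -7 (mod 11).
    Reduce coefficients mod 11: 2·t ≡ 4 (mod 11).
    The inverse of 2 mod 11 is 6 (since 2·6 = 12 = 1·11 + 1), so t ≡ 6·4 = 24 ≡ 2 (mod 11).
    Then x = 11 + 13·2 = 37, valid modulo lcm(13, 11) = 143: x ≡ 37 (mod 143).
  Combine with x ≡ 0 (mod 4): since gcd(143, 4) = 1, we get a unique residue mod 572.
    Write x = 37 + 143·t and substitute into x ≡ 0 (mod 4): 143·t ≡ 0 − 37 = -37 (mod 4).
    Reduce coefficients mod 4: 3·t ≡ 3 (mod 4).
    The inverse of 3 mod 4 is 3 (since 3·3 = 9 = 2·4 + 1), so t ≡ 3·3 = 9 ≡ 1 (mod 4).
    Then x = 37 + 143·1 = 180, valid modulo lcm(143, 4) = 572: x ≡ 180 (mod 572).
Verify: 180 mod 13 = 11 ✓, 180 mod 11 = 4 ✓, 180 mod 4 = 0 ✓.

x ≡ 180 (mod 572).


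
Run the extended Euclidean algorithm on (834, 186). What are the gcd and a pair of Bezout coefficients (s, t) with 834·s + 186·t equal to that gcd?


Euclidean algorithm on (834, 186) — divide until remainder is 0:
  834 = 4 · 186 + 90
  186 = 2 · 90 + 6
  90 = 15 · 6 + 0
gcd(834, 186) = 6.
Track Bezout coefficients alongside the remainders: start with r₀ = 834 = a·1 + b·0 (s = 1, t = 0) and r₁ = 186 = a·0 + b·1 (s = 0, t = 1); each new remainder r_{k+1} = r_{k-1} − q_k·r_k inherits s_{k+1} = s_{k-1} − q_k·s_k, t_{k+1} = t_{k-1} − q_k·t_k, so r_k = a·s_k + b·t_k at every step:
  q = 4: r = 90, s = 1 − 4·0 = 1, t = 0 − 4·1 = -4  (check: 834·1 + 186·(-4) = 90)
  q = 2: r = 6, s = 0 − 2·1 = -2, t = 1 − 2·(-4) = 9  (check: 834·(-2) + 186·9 = 6)
The row with r = 6 (the gcd) gives the Bezout coefficients s = -2, t = 9.
Result: 834 · (-2) + 186 · (9) = 6.

gcd(834, 186) = 6; s = -2, t = 9 (check: 834·(-2) + 186·9 = 6).


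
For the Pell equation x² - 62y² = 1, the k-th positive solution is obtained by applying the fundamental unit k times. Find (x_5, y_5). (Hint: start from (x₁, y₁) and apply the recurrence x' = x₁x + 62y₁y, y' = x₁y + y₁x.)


Step 1: Find the fundamental solution (x₁, y₁) of x² - 62y² = 1.
  Expand √62 as a continued fraction. a₀ = ⌊√62⌋ = 7; iterate m_{k+1} = d_k·a_k − m_k, d_{k+1} = (62 − m_{k+1}²)/d_k, a_{k+1} = ⌊(a₀ + m_{k+1})/d_{k+1}⌋ (starting m₀ = 0, d₀ = 1), with convergents p_k = a_k·p_{k-1} + p_{k-2}, q_k = a_k·q_{k-1} + q_{k-2} (p₋₁ = 1, q₋₁ = 0):
  k = 0: a₀ = 7; p₀/q₀ = 7/1; p₀² − 62·q₀² = 49 − 62 = -13.
  k = 1: m = 7, d = 13, a = ⌊(7 + 7)/13⌋ = 1; p/q = (1·7 + 1)/(1·1 + 0) = 8/1; p² − 62·q² = 64 − 62 = 2.
  k = 2: m = 6, d = 2, a = ⌊(7 + 6)/2⌋ = 6; p/q = (6·8 + 7)/(6·1 + 1) = 55/7; p² − 62·q² = 3025 − 3038 = -13.
  k = 3: m = 6, d = 13, a = ⌊(7 + 6)/13⌋ = 1; p/q = (1·55 + 8)/(1·7 + 1) = 63/8; p² − 62·q² = 3969 − 3968 = 1.
  The first convergent with p² − 62·q² = 1 gives the fundamental solution (x₁, y₁) = (63, 8).
Step 2: Apply the recurrence (x_{n+1}, y_{n+1}) = (x₁x_n + 62y₁y_n, x₁y_n + y₁x_n) repeatedly.
  From (x_1, y_1) = (63, 8): x_2 = 63·63 + 62·8·8 = 7937; y_2 = 63·8 + 8·63 = 1008.
  From (x_2, y_2) = (7937, 1008): x_3 = 63·7937 + 62·8·1008 = 999999; y_3 = 63·1008 + 8·7937 = 127000.
  From (x_3, y_3) = (999999, 127000): x_4 = 63·999999 + 62·8·127000 = 125991937; y_4 = 63·127000 + 8·999999 = 16000992.
  From (x_4, y_4) = (125991937, 16000992): x_5 = 63·125991937 + 62·8·16000992 = 15873984063; y_5 = 63·16000992 + 8·125991937 = 2015997992.
Step 3: Verify x_5² - 62·y_5² = 251983370032377987969 - 251983370032377987968 = 1 (should be 1). ✓

(x_1, y_1) = (63, 8); (x_5, y_5) = (15873984063, 2015997992).


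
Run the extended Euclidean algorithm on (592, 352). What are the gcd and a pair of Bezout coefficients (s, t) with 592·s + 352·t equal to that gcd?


Euclidean algorithm on (592, 352) — divide until remainder is 0:
  592 = 1 · 352 + 240
  352 = 1 · 240 + 112
  240 = 2 · 112 + 16
  112 = 7 · 16 + 0
gcd(592, 352) = 16.
Track Bezout coefficients alongside the remainders: start with r₀ = 592 = a·1 + b·0 (s = 1, t = 0) and r₁ = 352 = a·0 + b·1 (s = 0, t = 1); each new remainder r_{k+1} = r_{k-1} − q_k·r_k inherits s_{k+1} = s_{k-1} − q_k·s_k, t_{k+1} = t_{k-1} − q_k·t_k, so r_k = a·s_k + b·t_k at every step:
  q = 1: r = 240, s = 1 − 1·0 = 1, t = 0 − 1·1 = -1  (check: 592·1 + 352·(-1) = 240)
  q = 1: r = 112, s = 0 − 1·1 = -1, t = 1 − 1·(-1) = 2  (check: 592·(-1) + 352·2 = 112)
  q = 2: r = 16, s = 1 − 2·(-1) = 3, t = -1 − 2·2 = -5  (check: 592·3 + 352·(-5) = 16)
The row with r = 16 (the gcd) gives the Bezout coefficients s = 3, t = -5.
Result: 592 · (3) + 352 · (-5) = 16.

gcd(592, 352) = 16; s = 3, t = -5 (check: 592·3 + 352·(-5) = 16).


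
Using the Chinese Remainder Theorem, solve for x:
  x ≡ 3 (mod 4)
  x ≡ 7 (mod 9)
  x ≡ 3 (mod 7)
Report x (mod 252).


Moduli 4, 9, 7 are pairwise coprime; by CRT there is a unique solution modulo M = 4 · 9 · 7 = 252.
Solve pairwise, accumulating the modulus:
  Start with x ≡ 3 (mod 4).
  Combine with x ≡ 7 (mod 9): since gcd(4, 9) = 1, we get a unique residue mod 36.
    Write x = 3 + 4·t and substitute into x ≡ 7 (mod 9): 4·t ≡ 7 − 3 = 4 (mod 9).
    The inverse of 4 mod 9 is 7 (since 4·7 = 28 = 3·9 + 1), so t ≡ 7·4 = 28 ≡ 1 (mod 9).
    Then x = 3 + 4·1 = 7, valid modulo lcm(4, 9) = 36: x ≡ 7 (mod 36).
  Combine with x ≡ 3 (mod 7): since gcd(36, 7) = 1, we get a unique residue mod 252.
    Write x = 7 + 36·t and substitute into x ≡ 3 (mod 7): 36·t ≡ 3 − 7 = -4 (mod 7).
    Reduce coefficients mod 7: 1·t ≡ 3 (mod 7).
    So t ≡ 3 (mod 7).
    Then x = 7 + 36·3 = 115, valid modulo lcm(36, 7) = 252: x ≡ 115 (mod 252).
Verify: 115 mod 4 = 3 ✓, 115 mod 9 = 7 ✓, 115 mod 7 = 3 ✓.

x ≡ 115 (mod 252).


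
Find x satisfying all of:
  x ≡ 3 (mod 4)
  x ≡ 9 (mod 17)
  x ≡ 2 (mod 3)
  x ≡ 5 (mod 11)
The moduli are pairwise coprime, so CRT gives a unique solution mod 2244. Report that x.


Product of moduli M = 4 · 17 · 3 · 11 = 2244.
Merge one congruence at a time:
  Start: x ≡ 3 (mod 4).
  Combine with x ≡ 9 (mod 17); new modulus lcm = 68.
    Write x = 3 + 4·t and substitute into x ≡ 9 (mod 17): 4·t ≡ 9 − 3 = 6 (mod 17).
    The inverse of 4 mod 17 is 13 (since 4·13 = 52 = 3·17 + 1), so t ≡ 13·6 = 78 ≡ 10 (mod 17).
    Then x = 3 + 4·10 = 43, valid modulo lcm(4, 17) = 68: x ≡ 43 (mod 68).
  Combine with x ≡ 2 (mod 3); new modulus lcm = 204.
    Write x = 43 + 68·t and substitute into x ≡ 2 (mod 3): 68·t ≡ 2 − 43 = -41 (mod 3).
    Reduce coefficients mod 3: 2·t ≡ 1 (mod 3).
    The inverse of 2 mod 3 is 2 (since 2·2 = 4 = 1·3 + 1), so t ≡ 2·1 = 2 ≡ 2 (mod 3).
    Then x = 43 + 68·2 = 179, valid modulo lcm(68, 3) = 204: x ≡ 179 (mod 204).
  Combine with x ≡ 5 (mod 11); new modulus lcm = 2244.
    Write x = 179 + 204·t and substitute into x ≡ 5 (mod 11): 204·t ≡ 5 − 179 = -174 (mod 11).
    Reduce coefficients mod 11: 6·t ≡ 2 (mod 11).
    The inverse of 6 mod 11 is 2 (since 6·2 = 12 = 1·11 + 1), so t ≡ 2·2 = 4 ≡ 4 (mod 11).
    Then x = 179 + 204·4 = 995, valid modulo lcm(204, 11) = 2244: x ≡ 995 (mod 2244).
Verify against each original: 995 mod 4 = 3, 995 mod 17 = 9, 995 mod 3 = 2, 995 mod 11 = 5.

x ≡ 995 (mod 2244).


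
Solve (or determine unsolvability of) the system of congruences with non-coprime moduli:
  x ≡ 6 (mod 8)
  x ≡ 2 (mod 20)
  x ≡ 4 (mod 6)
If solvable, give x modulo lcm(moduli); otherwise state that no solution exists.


Moduli 8, 20, 6 are not pairwise coprime, so CRT works modulo lcm(m_i) when all pairwise compatibility conditions hold.
Pairwise compatibility: gcd(m_i, m_j) must divide a_i - a_j for every pair.
Merge one congruence at a time:
  Start: x ≡ 6 (mod 8).
  Combine with x ≡ 2 (mod 20): gcd(8, 20) = 4; 2 - 6 = -4, which IS divisible by 4, so compatible.
    Write x = 6 + 8·t and substitute into x ≡ 2 (mod 20): 8·t ≡ 2 − 6 = -4 (mod 20).
    Divide the congruence (and modulus) by g = 4: 2·t ≡ -1 (mod 5).
    Reduce coefficients mod 5: 2·t ≡ 4 (mod 5).
    The inverse of 2 mod 5 is 3 (since 2·3 = 6 = 1·5 + 1), so t ≡ 3·4 = 12 ≡ 2 (mod 5).
    Then x = 6 + 8·2 = 22, valid modulo lcm(8, 20) = 40: x ≡ 22 (mod 40).
  Combine with x ≡ 4 (mod 6): gcd(40, 6) = 2; 4 - 22 = -18, which IS divisible by 2, so compatible.
    Write x = 22 + 40·t and substitute into x ≡ 4 (mod 6): 40·t ≡ 4 − 22 = -18 (mod 6).
    Divide the congruence (and modulus) by g = 2: 20·t ≡ -9 (mod 3).
    Reduce coefficients mod 3: 2·t ≡ 0 (mod 3).
    The inverse of 2 mod 3 is 2 (since 2·2 = 4 = 1·3 + 1), so t ≡ 2·0 = 0 ≡ 0 (mod 3).
    Then x = 22 + 40·0 = 22, valid modulo lcm(40, 6) = 120: x ≡ 22 (mod 120).
Verify: 22 mod 8 = 6, 22 mod 20 = 2, 22 mod 6 = 4.

x ≡ 22 (mod 120).


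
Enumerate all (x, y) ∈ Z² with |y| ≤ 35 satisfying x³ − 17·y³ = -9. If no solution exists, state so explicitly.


The equation is x³ - 17y³ = -9. For fixed y, x³ = 17·y³ − 9, so a solution requires the RHS to be a perfect cube.
Strategy: iterate y from -35 to 35, compute RHS = 17·y³ − 9, and check whether it is a (positive or negative) perfect cube.
Check small values of y:
  y = 0: RHS = -9 is not a perfect cube.
  y = 1: RHS = 8 = (2)³ ⇒ x = 2 works.
  y = -1: RHS = -26 is not a perfect cube.
  y = 2: RHS = 127 is not a perfect cube.
  y = -2: RHS = -145 is not a perfect cube.
  y = 3: RHS = 450 is not a perfect cube.
  y = -3: RHS = -468 is not a perfect cube.
Continuing the search up to |y| = 35 finds no further solutions beyond those listed.
Collected solutions: (2, 1).

Solutions (with |y| ≤ 35): (2, 1).


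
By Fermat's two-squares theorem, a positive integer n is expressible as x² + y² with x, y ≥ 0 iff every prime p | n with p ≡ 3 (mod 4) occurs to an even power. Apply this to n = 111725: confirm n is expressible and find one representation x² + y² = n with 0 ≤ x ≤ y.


Step 1: Factor n = 111725 = 5^2 · 41 · 109.
Step 2: Check the mod-4 condition on each prime factor: 5 ≡ 1 (mod 4), exponent 2; 41 ≡ 1 (mod 4), exponent 1; 109 ≡ 1 (mod 4), exponent 1.
All primes ≡ 3 (mod 4) appear to even exponent (or don't appear), so by the two-squares theorem n IS expressible as a sum of two squares.
Step 3: Build a representation. Group n = k² · m with k = 5 and m = 41 · 109 = 4469 (a product of primes ≡ 1 (mod 4)); a representation of m scales to one of n via (k·x)² + (k·y)² = k²(x² + y²). Each prime p ≡ 1 (mod 4) is itself a sum of two squares; find a² by testing p − a² for a perfect square:
  41: 41 − 1² = 40, 41 − 2² = 37, 41 − 3² = 32, 41 − 4² = 25 = 5² ⇒ 41 = 4² + 5².
  109: 109 − 1² = 108, 109 − 2² = 105, 109 − 3² = 100 = 10² ⇒ 109 = 3² + 10².
  Combine using the Brahmagupta–Fibonacci identity (a² + b²)(c² + d²) = (ac − bd)² + (ad + bc)² = (ac + bd)² + (ad − bc)²:
  41 · 109 = 4469: from (4² + 5²)(3² + 10²), take (4·3 − 5·10, 4·10 + 5·3) = (12 − 50, 40 + 15) = (-38, 55); dropping signs (only squares matter) gives (38, 55); check 38² + 55² = 1444 + 3025 = 4469 ✓.
  Scale by k = 5: (5·38, 5·55) = (190, 275).
Step 4: Order so x ≤ y and verify: 190² + 275² = 36100 + 75625 = 111725 = n. ✓

n = 111725 = 190² + 275² (one valid representation with x ≤ y).


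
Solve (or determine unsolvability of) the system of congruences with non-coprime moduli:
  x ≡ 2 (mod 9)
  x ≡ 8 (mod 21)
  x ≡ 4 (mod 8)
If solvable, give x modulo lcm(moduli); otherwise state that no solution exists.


Moduli 9, 21, 8 are not pairwise coprime, so CRT works modulo lcm(m_i) when all pairwise compatibility conditions hold.
Pairwise compatibility: gcd(m_i, m_j) must divide a_i - a_j for every pair.
Merge one congruence at a time:
  Start: x ≡ 2 (mod 9).
  Combine with x ≡ 8 (mod 21): gcd(9, 21) = 3; 8 - 2 = 6, which IS divisible by 3, so compatible.
    Write x = 2 + 9·t and substitute into x ≡ 8 (mod 21): 9·t ≡ 8 − 2 = 6 (mod 21).
    Divide the congruence (and modulus) by g = 3: 3·t ≡ 2 (mod 7).
    The inverse of 3 mod 7 is 5 (since 3·5 = 15 = 2·7 + 1), so t ≡ 5·2 = 10 ≡ 3 (mod 7).
    Then x = 2 + 9·3 = 29, valid modulo lcm(9, 21) = 63: x ≡ 29 (mod 63).
  Combine with x ≡ 4 (mod 8): gcd(63, 8) = 1; 4 - 29 = -25, which IS divisible by 1, so compatible.
    Write x = 29 + 63·t and substitute into x ≡ 4 (mod 8): 63·t ≡ 4 − 29 = -25 (mod 8).
    Reduce coefficients mod 8: 7·t ≡ 7 (mod 8).
    The inverse of 7 mod 8 is 7 (since 7·7 = 49 = 6·8 + 1), so t ≡ 7·7 = 49 ≡ 1 (mod 8).
    Then x = 29 + 63·1 = 92, valid modulo lcm(63, 8) = 504: x ≡ 92 (mod 504).
Verify: 92 mod 9 = 2, 92 mod 21 = 8, 92 mod 8 = 4.

x ≡ 92 (mod 504).


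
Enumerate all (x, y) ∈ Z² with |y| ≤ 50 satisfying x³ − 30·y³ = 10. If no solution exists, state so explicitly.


The equation is x³ - 30y³ = 10. For fixed y, x³ = 30·y³ + 10, so a solution requires the RHS to be a perfect cube.
Strategy: iterate y from -50 to 50, compute RHS = 30·y³ + 10, and check whether it is a (positive or negative) perfect cube.
Check small values of y:
  y = 0: RHS = 10 is not a perfect cube.
  y = 1: RHS = 40 is not a perfect cube.
  y = -1: RHS = -20 is not a perfect cube.
  y = 2: RHS = 250 is not a perfect cube.
  y = -2: RHS = -230 is not a perfect cube.
  y = 3: RHS = 820 is not a perfect cube.
  y = -3: RHS = -800 is not a perfect cube.
Continuing the search up to |y| = 50 finds no solutions either.
No (x, y) in the scanned range satisfies the equation.

No integer solutions with |y| ≤ 50.


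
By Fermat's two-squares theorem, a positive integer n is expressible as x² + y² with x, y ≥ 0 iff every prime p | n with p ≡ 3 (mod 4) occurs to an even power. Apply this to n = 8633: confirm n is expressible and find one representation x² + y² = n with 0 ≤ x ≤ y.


Step 1: Factor n = 8633 = 89 · 97.
Step 2: Check the mod-4 condition on each prime factor: 89 ≡ 1 (mod 4), exponent 1; 97 ≡ 1 (mod 4), exponent 1.
All primes ≡ 3 (mod 4) appear to even exponent (or don't appear), so by the two-squares theorem n IS expressible as a sum of two squares.
Step 3: Build a representation. Here n = 89 · 97 is a product of primes ≡ 1 (mod 4). Each prime p ≡ 1 (mod 4) is itself a sum of two squares; find a² by testing p − a² for a perfect square:
  89: 89 − 1² = 88, 89 − 2² = 85, 89 − 3² = 80, 89 − 4² = 73, 89 − 5² = 64 = 8² ⇒ 89 = 5² + 8².
  97: 97 − 1² = 96, 97 − 2² = 93, 97 − 3² = 88, 97 − 4² = 81 = 9² ⇒ 97 = 4² + 9².
  Combine using the Brahmagupta–Fibonacci identity (a² + b²)(c² + d²) = (ac − bd)² + (ad + bc)² = (ac + bd)² + (ad − bc)²:
  89 · 97 = 8633: from (5² + 8²)(4² + 9²), take (5·4 − 8·9, 5·9 + 8·4) = (20 − 72, 45 + 32) = (-52, 77); dropping signs (only squares matter) gives (52, 77); check 52² + 77² = 2704 + 5929 = 8633 ✓.
Step 4: Order so x ≤ y and verify: 52² + 77² = 2704 + 5929 = 8633 = n. ✓

n = 8633 = 52² + 77² (one valid representation with x ≤ y).


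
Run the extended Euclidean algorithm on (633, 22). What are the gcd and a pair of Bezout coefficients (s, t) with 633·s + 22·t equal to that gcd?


Euclidean algorithm on (633, 22) — divide until remainder is 0:
  633 = 28 · 22 + 17
  22 = 1 · 17 + 5
  17 = 3 · 5 + 2
  5 = 2 · 2 + 1
  2 = 2 · 1 + 0
gcd(633, 22) = 1.
Track Bezout coefficients alongside the remainders: start with r₀ = 633 = a·1 + b·0 (s = 1, t = 0) and r₁ = 22 = a·0 + b·1 (s = 0, t = 1); each new remainder r_{k+1} = r_{k-1} − q_k·r_k inherits s_{k+1} = s_{k-1} − q_k·s_k, t_{k+1} = t_{k-1} − q_k·t_k, so r_k = a·s_k + b·t_k at every step:
  q = 28: r = 17, s = 1 − 28·0 = 1, t = 0 − 28·1 = -28  (check: 633·1 + 22·(-28) = 17)
  q = 1: r = 5, s = 0 − 1·1 = -1, t = 1 − 1·(-28) = 29  (check: 633·(-1) + 22·29 = 5)
  q = 3: r = 2, s = 1 − 3·(-1) = 4, t = -28 − 3·29 = -115  (check: 633·4 + 22·(-115) = 2)
  q = 2: r = 1, s = -1 − 2·4 = -9, t = 29 − 2·(-115) = 259  (check: 633·(-9) + 22·259 = 1)
The row with r = 1 (the gcd) gives the Bezout coefficients s = -9, t = 259.
Result: 633 · (-9) + 22 · (259) = 1.

gcd(633, 22) = 1; s = -9, t = 259 (check: 633·(-9) + 22·259 = 1).


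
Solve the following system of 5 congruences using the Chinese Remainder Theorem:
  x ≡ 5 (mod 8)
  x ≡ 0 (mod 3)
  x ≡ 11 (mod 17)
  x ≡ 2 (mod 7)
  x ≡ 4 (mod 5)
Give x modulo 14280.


Product of moduli M = 8 · 3 · 17 · 7 · 5 = 14280.
Merge one congruence at a time:
  Start: x ≡ 5 (mod 8).
  Combine with x ≡ 0 (mod 3); new modulus lcm = 24.
    Write x = 5 + 8·t and substitute into x ≡ 0 (mod 3): 8·t ≡ 0 − 5 = -5 (mod 3).
    Reduce coefficients mod 3: 2·t ≡ 1 (mod 3).
    The inverse of 2 mod 3 is 2 (since 2·2 = 4 = 1·3 + 1), so t ≡ 2·1 = 2 ≡ 2 (mod 3).
    Then x = 5 + 8·2 = 21, valid modulo lcm(8, 3) = 24: x ≡ 21 (mod 24).
  Combine with x ≡ 11 (mod 17); new modulus lcm = 408.
    Write x = 21 + 24·t and substitute into x ≡ 11 (mod 17): 24·t ≡ 11 − 21 = -10 (mod 17).
    Reduce coefficients mod 17: 7·t ≡ 7 (mod 17).
    The inverse of 7 mod 17 is 5 (since 7·5 = 35 = 2·17 + 1), so t ≡ 5·7 = 35 ≡ 1 (mod 17).
    Then x = 21 + 24·1 = 45, valid modulo lcm(24, 17) = 408: x ≡ 45 (mod 408).
  Combine with x ≡ 2 (mod 7); new modulus lcm = 2856.
    Write x = 45 + 408·t and substitute into x ≡ 2 (mod 7): 408·t ≡ 2 − 45 = -43 (mod 7).
    Reduce coefficients mod 7: 2·t ≡ 6 (mod 7).
    The inverse of 2 mod 7 is 4 (since 2·4 = 8 = 1·7 + 1), so t ≡ 4·6 = 24 ≡ 3 (mod 7).
    Then x = 45 + 408·3 = 1269, valid modulo lcm(408, 7) = 2856: x ≡ 1269 (mod 2856).
  Combine with x ≡ 4 (mod 5); new modulus lcm = 14280.
    Write x = 1269 + 2856·t and substitute into x ≡ 4 (mod 5): 2856·t ≡ 4 − 1269 = -1265 (mod 5).
    Reduce coefficients mod 5: 1·t ≡ 0 (mod 5).
    So t ≡ 0 (mod 5).
    Then x = 1269 + 2856·0 = 1269, valid modulo lcm(2856, 5) = 14280: x ≡ 1269 (mod 14280).
Verify against each original: 1269 mod 8 = 5, 1269 mod 3 = 0, 1269 mod 17 = 11, 1269 mod 7 = 2, 1269 mod 5 = 4.

x ≡ 1269 (mod 14280).


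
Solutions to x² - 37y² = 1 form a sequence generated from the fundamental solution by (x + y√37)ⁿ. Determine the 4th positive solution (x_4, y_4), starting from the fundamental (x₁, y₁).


Step 1: Find the fundamental solution (x₁, y₁) of x² - 37y² = 1.
  Expand √37 as a continued fraction. a₀ = ⌊√37⌋ = 6; iterate m_{k+1} = d_k·a_k − m_k, d_{k+1} = (37 − m_{k+1}²)/d_k, a_{k+1} = ⌊(a₀ + m_{k+1})/d_{k+1}⌋ (starting m₀ = 0, d₀ = 1), with convergents p_k = a_k·p_{k-1} + p_{k-2}, q_k = a_k·q_{k-1} + q_{k-2} (p₋₁ = 1, q₋₁ = 0):
  k = 0: a₀ = 6; p₀/q₀ = 6/1; p₀² − 37·q₀² = 36 − 37 = -1.
  k = 1: m = 6, d = 1, a = ⌊(6 + 6)/1⌋ = 12; p/q = (12·6 + 1)/(12·1 + 0) = 73/12; p² − 37·q² = 5329 − 5328 = 1.
  The first convergent with p² − 37·q² = 1 gives the fundamental solution (x₁, y₁) = (73, 12).
Step 2: Apply the recurrence (x_{n+1}, y_{n+1}) = (x₁x_n + 37y₁y_n, x₁y_n + y₁x_n) repeatedly.
  From (x_1, y_1) = (73, 12): x_2 = 73·73 + 37·12·12 = 10657; y_2 = 73·12 + 12·73 = 1752.
  From (x_2, y_2) = (10657, 1752): x_3 = 73·10657 + 37·12·1752 = 1555849; y_3 = 73·1752 + 12·10657 = 255780.
  From (x_3, y_3) = (1555849, 255780): x_4 = 73·1555849 + 37·12·255780 = 227143297; y_4 = 73·255780 + 12·1555849 = 37342128.
Step 3: Verify x_4² - 37·y_4² = 51594077372030209 - 51594077372030208 = 1 (should be 1). ✓

(x_1, y_1) = (73, 12); (x_4, y_4) = (227143297, 37342128).


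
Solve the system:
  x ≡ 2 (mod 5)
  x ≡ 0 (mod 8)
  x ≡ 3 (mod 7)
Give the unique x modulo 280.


Moduli 5, 8, 7 are pairwise coprime; by CRT there is a unique solution modulo M = 5 · 8 · 7 = 280.
Solve pairwise, accumulating the modulus:
  Start with x ≡ 2 (mod 5).
  Combine with x ≡ 0 (mod 8): since gcd(5, 8) = 1, we get a unique residue mod 40.
    Write x = 2 + 5·t and substitute into x ≡ 0 (mod 8): 5·t ≡ 0 − 2 = -2 (mod 8).
    Reduce coefficients mod 8: 5·t ≡ 6 (mod 8).
    The inverse of 5 mod 8 is 5 (since 5·5 = 25 = 3·8 + 1), so t ≡ 5·6 = 30 ≡ 6 (mod 8).
    Then x = 2 + 5·6 = 32, valid modulo lcm(5, 8) = 40: x ≡ 32 (mod 40).
  Combine with x ≡ 3 (mod 7): since gcd(40, 7) = 1, we get a unique residue mod 280.
    Write x = 32 + 40·t and substitute into x ≡ 3 (mod 7): 40·t ≡ 3 − 32 = -29 (mod 7).
    Reduce coefficients mod 7: 5·t ≡ 6 (mod 7).
    The inverse of 5 mod 7 is 3 (since 5·3 = 15 = 2·7 + 1), so t ≡ 3·6 = 18 ≡ 4 (mod 7).
    Then x = 32 + 40·4 = 192, valid modulo lcm(40, 7) = 280: x ≡ 192 (mod 280).
Verify: 192 mod 5 = 2 ✓, 192 mod 8 = 0 ✓, 192 mod 7 = 3 ✓.

x ≡ 192 (mod 280).


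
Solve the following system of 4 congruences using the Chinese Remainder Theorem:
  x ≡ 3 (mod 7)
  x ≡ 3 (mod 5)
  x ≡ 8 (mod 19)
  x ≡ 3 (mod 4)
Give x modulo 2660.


Product of moduli M = 7 · 5 · 19 · 4 = 2660.
Merge one congruence at a time:
  Start: x ≡ 3 (mod 7).
  Combine with x ≡ 3 (mod 5); new modulus lcm = 35.
    Write x = 3 + 7·t and substitute into x ≡ 3 (mod 5): 7·t ≡ 3 − 3 = 0 (mod 5).
    Reduce coefficients mod 5: 2·t ≡ 0 (mod 5).
    The inverse of 2 mod 5 is 3 (since 2·3 = 6 = 1·5 + 1), so t ≡ 3·0 = 0 ≡ 0 (mod 5).
    Then x = 3 + 7·0 = 3, valid modulo lcm(7, 5) = 35: x ≡ 3 (mod 35).
  Combine with x ≡ 8 (mod 19); new modulus lcm = 665.
    Write x = 3 + 35·t and substitute into x ≡ 8 (mod 19): 35·t ≡ 8 − 3 = 5 (mod 19).
    Reduce coefficients mod 19: 16·t ≡ 5 (mod 19).
    The inverse of 16 mod 19 is 6 (since 16·6 = 96 = 5·19 + 1), so t ≡ 6·5 = 30 ≡ 11 (mod 19).
    Then x = 3 + 35·11 = 388, valid modulo lcm(35, 19) = 665: x ≡ 388 (mod 665).
  Combine with x ≡ 3 (mod 4); new modulus lcm = 2660.
    Write x = 388 + 665·t and substitute into x ≡ 3 (mod 4): 665·t ≡ 3 − 388 = -385 (mod 4).
    Reduce coefficients mod 4: 1·t ≡ 3 (mod 4).
    So t ≡ 3 (mod 4).
    Then x = 388 + 665·3 = 2383, valid modulo lcm(665, 4) = 2660: x ≡ 2383 (mod 2660).
Verify against each original: 2383 mod 7 = 3, 2383 mod 5 = 3, 2383 mod 19 = 8, 2383 mod 4 = 3.

x ≡ 2383 (mod 2660).


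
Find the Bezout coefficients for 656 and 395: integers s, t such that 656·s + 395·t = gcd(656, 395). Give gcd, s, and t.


Euclidean algorithm on (656, 395) — divide until remainder is 0:
  656 = 1 · 395 + 261
  395 = 1 · 261 + 134
  261 = 1 · 134 + 127
  134 = 1 · 127 + 7
  127 = 18 · 7 + 1
  7 = 7 · 1 + 0
gcd(656, 395) = 1.
Track Bezout coefficients alongside the remainders: start with r₀ = 656 = a·1 + b·0 (s = 1, t = 0) and r₁ = 395 = a·0 + b·1 (s = 0, t = 1); each new remainder r_{k+1} = r_{k-1} − q_k·r_k inherits s_{k+1} = s_{k-1} − q_k·s_k, t_{k+1} = t_{k-1} − q_k·t_k, so r_k = a·s_k + b·t_k at every step:
  q = 1: r = 261, s = 1 − 1·0 = 1, t = 0 − 1·1 = -1  (check: 656·1 + 395·(-1) = 261)
  q = 1: r = 134, s = 0 − 1·1 = -1, t = 1 − 1·(-1) = 2  (check: 656·(-1) + 395·2 = 134)
  q = 1: r = 127, s = 1 − 1·(-1) = 2, t = -1 − 1·2 = -3  (check: 656·2 + 395·(-3) = 127)
  q = 1: r = 7, s = -1 − 1·2 = -3, t = 2 − 1·(-3) = 5  (check: 656·(-3) + 395·5 = 7)
  q = 18: r = 1, s = 2 − 18·(-3) = 56, t = -3 − 18·5 = -93  (check: 656·56 + 395·(-93) = 1)
The row with r = 1 (the gcd) gives the Bezout coefficients s = 56, t = -93.
Result: 656 · (56) + 395 · (-93) = 1.

gcd(656, 395) = 1; s = 56, t = -93 (check: 656·56 + 395·(-93) = 1).


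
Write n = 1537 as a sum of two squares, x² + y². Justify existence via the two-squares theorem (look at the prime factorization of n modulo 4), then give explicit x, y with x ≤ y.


Step 1: Factor n = 1537 = 29 · 53.
Step 2: Check the mod-4 condition on each prime factor: 29 ≡ 1 (mod 4), exponent 1; 53 ≡ 1 (mod 4), exponent 1.
All primes ≡ 3 (mod 4) appear to even exponent (or don't appear), so by the two-squares theorem n IS expressible as a sum of two squares.
Step 3: Build a representation. Here n = 29 · 53 is a product of primes ≡ 1 (mod 4). Each prime p ≡ 1 (mod 4) is itself a sum of two squares; find a² by testing p − a² for a perfect square:
  29: 29 − 1² = 28, 29 − 2² = 25 = 5² ⇒ 29 = 2² + 5².
  53: 53 − 1² = 52, 53 − 2² = 49 = 7² ⇒ 53 = 2² + 7².
  Combine using the Brahmagupta–Fibonacci identity (a² + b²)(c² + d²) = (ac − bd)² + (ad + bc)² = (ac + bd)² + (ad − bc)²:
  29 · 53 = 1537: from (2² + 5²)(2² + 7²), take (2·2 − 5·7, 2·7 + 5·2) = (4 − 35, 14 + 10) = (-31, 24); dropping signs (only squares matter) gives (31, 24); check 31² + 24² = 961 + 576 = 1537 ✓.
Step 4: Order so x ≤ y and verify: 24² + 31² = 576 + 961 = 1537 = n. ✓

n = 1537 = 24² + 31² (one valid representation with x ≤ y).
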